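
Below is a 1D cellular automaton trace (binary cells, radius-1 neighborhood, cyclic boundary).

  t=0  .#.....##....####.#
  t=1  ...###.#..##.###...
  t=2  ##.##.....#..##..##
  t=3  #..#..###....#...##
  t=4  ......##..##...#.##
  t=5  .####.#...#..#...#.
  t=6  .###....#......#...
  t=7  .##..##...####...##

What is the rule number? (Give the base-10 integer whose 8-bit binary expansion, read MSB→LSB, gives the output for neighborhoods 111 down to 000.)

  nb ###: next=#  (t=0,i=14, bit7=1)
  nb ##.: next=.  (t=0,i=8, bit6=0)
  nb #.#: next=.  (t=0,i=0, bit5=0)
  nb #..: next=.  (t=0,i=2, bit4=0)
  nb .##: next=#  (t=0,i=7, bit3=1)
  nb .#.: next=.  (t=0,i=1, bit2=0)
  nb ..#: next=.  (t=0,i=6, bit1=0)
  nb ...: next=#  (t=0,i=3, bit0=1)
  bits 10001001 = 137

137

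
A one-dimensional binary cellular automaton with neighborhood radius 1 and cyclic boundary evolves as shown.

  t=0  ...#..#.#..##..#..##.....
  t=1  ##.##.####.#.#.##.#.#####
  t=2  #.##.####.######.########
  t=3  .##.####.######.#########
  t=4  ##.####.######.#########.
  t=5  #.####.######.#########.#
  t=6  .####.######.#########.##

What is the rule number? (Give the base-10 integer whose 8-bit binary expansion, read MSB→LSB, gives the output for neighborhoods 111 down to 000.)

189

  nb ###: next=#  (t=1,i=0, bit7=1)
  nb ##.: next=.  (t=0,i=12, bit6=0)
  nb #.#: next=#  (t=0,i=7, bit5=1)
  nb #..: next=#  (t=0,i=4, bit4=1)
  nb .##: next=#  (t=0,i=11, bit3=1)
  nb .#.: next=#  (t=0,i=3, bit2=1)
  nb ..#: next=.  (t=0,i=2, bit1=0)
  nb ...: next=#  (t=0,i=0, bit0=1)
  bits 10111101 = 189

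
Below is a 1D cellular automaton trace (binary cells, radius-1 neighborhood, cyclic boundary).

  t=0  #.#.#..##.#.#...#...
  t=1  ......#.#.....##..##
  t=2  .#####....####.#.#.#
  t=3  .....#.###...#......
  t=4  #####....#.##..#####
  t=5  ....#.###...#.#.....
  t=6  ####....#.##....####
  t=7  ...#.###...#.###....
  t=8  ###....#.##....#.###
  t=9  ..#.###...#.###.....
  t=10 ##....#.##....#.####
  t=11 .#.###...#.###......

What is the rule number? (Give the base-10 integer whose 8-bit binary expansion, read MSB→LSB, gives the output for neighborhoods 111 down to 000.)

67

  ###|.  b7=0 t=2,i=2
  ##.|#  b6=1 t=0,i=8
  #.#|.  b5=0 t=0,i=1
  #..|.  b4=0 t=0,i=5
  .##|.  b3=0 t=0,i=7
  .#.|.  b2=0 t=0,i=0
  ..#|#  b1=1 t=0,i=6
  ...|#  b0=1 t=0,i=14
  bits 01000011 = 67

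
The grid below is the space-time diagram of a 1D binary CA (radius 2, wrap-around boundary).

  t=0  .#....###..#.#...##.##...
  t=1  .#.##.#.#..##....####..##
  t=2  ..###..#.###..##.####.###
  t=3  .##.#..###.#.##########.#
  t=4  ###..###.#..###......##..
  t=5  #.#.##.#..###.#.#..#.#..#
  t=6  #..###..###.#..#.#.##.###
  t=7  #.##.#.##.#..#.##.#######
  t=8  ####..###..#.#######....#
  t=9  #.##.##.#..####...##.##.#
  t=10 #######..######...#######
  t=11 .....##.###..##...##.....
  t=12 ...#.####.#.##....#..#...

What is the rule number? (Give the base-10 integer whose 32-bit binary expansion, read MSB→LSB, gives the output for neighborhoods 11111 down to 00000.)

2026483442

  #####|.  b31=0 t=3,i=15
  ####.|#  b30=1 t=1,i=19
  ###.#|#  b29=1 t=2,i=20
  ###..|#  b28=1 t=0,i=8
  ##.##|#  b27=1 t=0,i=19
  ##.#.|.  b26=0 t=1,i=0
  ##..#|.  b25=0 t=0,i=9
  ##...|.  b24=0 t=0,i=22
  #.###|#  b23=1 t=2,i=9
  #.##.|#  b22=1 t=0,i=20
  #.#.#|.  b21=0 t=1,i=1
  #.#..|.  b20=0 t=0,i=13
  #..##|#  b19=1 t=1,i=10
  #..#.|.  b18=0 t=0,i=10
  #...#|.  b17=0 t=0,i=15
  #....|#  b16=1 t=0,i=3
  .####|#  b15=1 t=1,i=18
  .###.|.  b14=0 t=0,i=7
  .##.#|#  b13=1 t=0,i=18
  .##..|.  b12=0 t=0,i=21
  .#.##|#  b11=1 t=1,i=2
  .#.#.|#  b10=1 t=0,i=12
  .#..#|#  b9=1 t=1,i=9
  .#...|.  b8=0 t=0,i=2
  ..###|#  b7=1 t=0,i=6
  ..##.|#  b6=1 t=0,i=17
  ..#.#|#  b5=1 t=0,i=11
  ..#..|#  b4=1 t=0,i=1
  ...##|.  b3=0 t=0,i=5
  ...#.|.  b2=0 t=0,i=0
  ....#|#  b1=1 t=0,i=4
  .....|.  b0=0 t=4,i=17
  bits 01111000110010011010111011110010 = 2026483442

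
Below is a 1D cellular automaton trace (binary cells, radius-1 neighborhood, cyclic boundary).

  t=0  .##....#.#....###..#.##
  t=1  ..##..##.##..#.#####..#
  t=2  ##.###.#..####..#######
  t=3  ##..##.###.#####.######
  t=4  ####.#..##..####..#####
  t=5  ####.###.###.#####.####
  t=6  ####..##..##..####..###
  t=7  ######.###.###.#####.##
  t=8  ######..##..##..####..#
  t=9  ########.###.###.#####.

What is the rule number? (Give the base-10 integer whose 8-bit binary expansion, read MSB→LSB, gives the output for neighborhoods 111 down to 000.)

  ### -> #   bit 7 = 1  t=0,i=15
  ##. -> #   bit 6 = 1  t=0,i=2
  #.# -> .   bit 5 = 0  t=0,i=0
  #.. -> #   bit 4 = 1  t=0,i=3
  .## -> .   bit 3 = 0  t=0,i=1
  .#. -> #   bit 2 = 1  t=0,i=7
  ..# -> #   bit 1 = 1  t=0,i=6
  ... -> .   bit 0 = 0  t=0,i=4
  bits 11010110 = 214

214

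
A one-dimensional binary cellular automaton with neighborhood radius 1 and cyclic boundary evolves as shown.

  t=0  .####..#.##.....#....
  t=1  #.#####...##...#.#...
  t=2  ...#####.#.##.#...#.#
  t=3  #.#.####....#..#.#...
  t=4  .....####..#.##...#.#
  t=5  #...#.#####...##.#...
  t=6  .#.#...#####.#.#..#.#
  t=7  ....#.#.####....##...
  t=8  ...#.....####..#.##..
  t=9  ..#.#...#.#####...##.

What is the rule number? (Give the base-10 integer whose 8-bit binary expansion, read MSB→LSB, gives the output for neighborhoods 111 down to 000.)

  ### -> #   bit 7 = 1  t=0,i=2
  ##. -> #   bit 6 = 1  t=0,i=4
  #.# -> .   bit 5 = 0  t=0,i=8
  #.. -> #   bit 4 = 1  t=0,i=5
  .## -> .   bit 3 = 0  t=0,i=1
  .#. -> .   bit 2 = 0  t=0,i=7
  ..# -> #   bit 1 = 1  t=0,i=0
  ... -> .   bit 0 = 0  t=0,i=12
  bits 11010010 = 210

210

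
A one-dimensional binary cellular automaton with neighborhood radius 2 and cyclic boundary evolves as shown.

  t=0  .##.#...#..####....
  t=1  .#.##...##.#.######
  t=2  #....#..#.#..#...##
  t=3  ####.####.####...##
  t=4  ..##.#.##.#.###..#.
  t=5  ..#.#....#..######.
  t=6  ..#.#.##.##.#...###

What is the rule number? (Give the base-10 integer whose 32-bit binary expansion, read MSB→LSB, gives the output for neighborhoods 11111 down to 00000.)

  #####|.  b31=0 t=1,i=15
  ####.|#  b30=1 t=0,i=13
  ###.#|#  b29=1 t=1,i=18
  ###..|#  b28=1 t=0,i=14
  ##.##|.  b27=0 t=3,i=4
  ##.#.|#  b26=1 t=0,i=3
  ##..#|#  b25=1 t=4,i=15
  ##...|#  b24=1 t=0,i=15
  #.###|#  b23=1 t=1,i=13
  #.##.|.  b22=0 t=1,i=3
  #.#.#|.  b21=0 t=1,i=1
  #.#..|#  b20=1 t=0,i=4
  #..##|.  b19=0 t=0,i=10
  #..#.|#  b18=1 t=2,i=7
  #...#|.  b17=0 t=0,i=6
  #....|#  b16=1 t=0,i=16
  .####|.  b15=0 t=0,i=12
  .###.|#  b14=1 t=2,i=18
  .##.#|.  b13=0 t=0,i=2
  .##..|.  b12=0 t=1,i=4
  .#.##|.  b11=0 t=1,i=2
  .#.#.|.  b10=0 t=2,i=9
  .#..#|#  b9=1 t=0,i=9
  .#...|.  b8=0 t=0,i=5
  ..###|#  b7=1 t=0,i=11
  ..##.|#  b6=1 t=0,i=1
  ..#.#|#  b5=1 t=2,i=8
  ..#..|#  b4=1 t=0,i=8
  ...##|.  b3=0 t=0,i=0
  ...#.|.  b2=0 t=0,i=7
  ....#|#  b1=1 t=0,i=18
  .....|#  b0=1 t=0,i=17
  bits 01110111100101010100001011110011 = 2006270707

2006270707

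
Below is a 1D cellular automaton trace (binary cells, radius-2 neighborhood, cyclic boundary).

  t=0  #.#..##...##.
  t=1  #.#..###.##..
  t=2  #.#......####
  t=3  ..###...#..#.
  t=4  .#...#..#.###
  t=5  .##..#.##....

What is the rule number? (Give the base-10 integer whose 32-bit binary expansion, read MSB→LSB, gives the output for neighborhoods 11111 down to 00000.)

2205487480

  [31] ##### => #  t=2,i=11
  [30] ####. => .  t=2,i=12
  [29] ###.# => .  t=1,i=7
  [28] ###.. => .  t=3,i=4
  [27] ##.## => .  t=1,i=8
  [26] ##.#. => .  t=0,i=12
  [25] ##..# => #  t=1,i=11
  [24] ##... => #  t=0,i=7
  [23] #.### => .  t=4,i=10
  [22] #.##. => #  t=1,i=9
  [21] #.#.# => #  t=0,i=0
  [20] #.#.. => #  t=0,i=2
  [19] #..## => .  t=0,i=4
  [18] #..#. => #  t=1,i=12
  [17] #...# => .  t=0,i=8
  [16] #.... => #  t=2,i=4
  [15] .#### => .  t=2,i=10
  [14] .###. => .  t=1,i=6
  [13] .##.# => .  t=0,i=11
  [12] .##.. => #  t=0,i=6
  [11] .#.## => .  t=4,i=9
  [10] .#.#. => .  t=0,i=1
  [9] .#..# => .  t=0,i=3
  [8] .#... => #  t=2,i=3
  [7] ..### => .  t=1,i=5
  [6] ..##. => #  t=0,i=5
  [5] ..#.# => #  t=1,i=0
  [4] ..#.. => #  t=3,i=8
  [3] ...## => #  t=0,i=9
  [2] ...#. => .  t=3,i=7
  [1] ....# => .  t=2,i=7
  [0] ..... => .  t=2,i=5
  bits 10000011011101010001000101111000 = 2205487480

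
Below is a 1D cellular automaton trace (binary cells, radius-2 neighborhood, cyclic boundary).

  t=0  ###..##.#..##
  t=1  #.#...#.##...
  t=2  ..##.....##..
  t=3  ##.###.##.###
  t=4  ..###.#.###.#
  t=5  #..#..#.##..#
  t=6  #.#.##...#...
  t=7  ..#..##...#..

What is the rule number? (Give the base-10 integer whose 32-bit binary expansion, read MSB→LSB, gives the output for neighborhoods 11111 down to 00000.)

  ##### -> #   bit 31 = 1  t=0,i=0
  ####. -> .   bit 30 = 0  t=0,i=1
  ###.# -> .   bit 29 = 0  t=3,i=1
  ###.. -> #   bit 28 = 1  t=0,i=2
  ##.## -> #   bit 27 = 1  t=3,i=2
  ##.#. -> .   bit 26 = 0  t=0,i=7
  ##..# -> .   bit 25 = 0  t=0,i=3
  ##... -> #   bit 24 = 1  t=1,i=10
  #.### -> #   bit 23 = 1  t=3,i=3
  #.##. -> .   bit 22 = 0  t=1,i=8
  #.#.# -> #   bit 21 = 1  t=4,i=6
  #.#.. -> #   bit 20 = 1  t=0,i=8
  #..## -> .   bit 19 = 0  t=0,i=4
  #..#. -> #   bit 18 = 1  t=5,i=2
  #...# -> .   bit 17 = 0  t=1,i=4
  #.... -> #   bit 16 = 1  t=2,i=5
  .#### -> .   bit 15 = 0  t=0,i=12
  .###. -> #   bit 14 = 1  t=3,i=4
  .##.# -> #   bit 13 = 1  t=0,i=6
  .##.. -> #   bit 12 = 1  t=1,i=9
  .#.## -> .   bit 11 = 0  t=1,i=7
  .#.#. -> .   bit 10 = 0  t=1,i=1
  .#..# -> #   bit 9 = 1  t=0,i=9
  .#... -> #   bit 8 = 1  t=1,i=3
  ..### -> .   bit 7 = 0  t=0,i=11
  ..##. -> .   bit 6 = 0  t=0,i=5
  ..#.# -> .   bit 5 = 0  t=1,i=0
  ..#.. -> .   bit 4 = 0  t=5,i=3
  ...## -> #   bit 3 = 1  t=2,i=1
  ...#. -> .   bit 2 = 0  t=1,i=5
  ....# -> #   bit 1 = 1  t=2,i=0
  ..... -> .   bit 0 = 0  t=2,i=6
  bits 10011001101101010111001100001010 = 2578805514

2578805514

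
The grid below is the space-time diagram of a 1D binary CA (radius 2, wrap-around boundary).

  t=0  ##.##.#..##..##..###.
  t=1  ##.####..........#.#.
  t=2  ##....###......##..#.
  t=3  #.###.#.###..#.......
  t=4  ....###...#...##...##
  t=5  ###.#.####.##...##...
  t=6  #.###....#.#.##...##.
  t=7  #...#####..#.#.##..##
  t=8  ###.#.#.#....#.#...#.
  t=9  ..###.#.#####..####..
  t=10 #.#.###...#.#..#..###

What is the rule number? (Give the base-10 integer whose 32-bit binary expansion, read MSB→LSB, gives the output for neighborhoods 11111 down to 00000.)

  [31] ##### => #  t=7,i=6
  [30] ####. => .  t=1,i=5
  [29] ###.# => #  t=0,i=19
  [28] ###.. => #  t=1,i=6
  [27] ##.## => .  t=0,i=2
  [26] ##.#. => #  t=0,i=5
  [25] ##..# => .  t=0,i=11
  [24] ##... => #  t=1,i=7
  [23] #.### => .  t=1,i=3
  [22] #.##. => #  t=0,i=0
  [21] #.#.# => #  t=1,i=19
  [20] #.#.. => #  t=0,i=6
  [19] #..## => .  t=0,i=8
  [18] #..#. => .  t=2,i=18
  [17] #...# => #  t=4,i=8
  [16] #.... => #  t=1,i=8
  [15] .#### => .  t=1,i=4
  [14] .###. => .  t=0,i=18
  [13] .##.# => #  t=0,i=1
  [12] .##.. => .  t=0,i=10
  [11] .#.## => .  t=1,i=20
  [10] .#.#. => .  t=1,i=18
  [9] .#..# => .  t=0,i=7
  [8] .#... => #  t=3,i=14
  [7] ..### => #  t=0,i=17
  [6] ..##. => .  t=0,i=9
  [5] ..#.# => .  t=1,i=17
  [4] ..#.. => .  t=3,i=13
  [3] ...## => .  t=2,i=5
  [2] ...#. => #  t=1,i=16
  [1] ....# => #  t=1,i=15
  [0] ..... => .  t=1,i=9
  bits 10110101011100110010000110000110 = 3044221318

3044221318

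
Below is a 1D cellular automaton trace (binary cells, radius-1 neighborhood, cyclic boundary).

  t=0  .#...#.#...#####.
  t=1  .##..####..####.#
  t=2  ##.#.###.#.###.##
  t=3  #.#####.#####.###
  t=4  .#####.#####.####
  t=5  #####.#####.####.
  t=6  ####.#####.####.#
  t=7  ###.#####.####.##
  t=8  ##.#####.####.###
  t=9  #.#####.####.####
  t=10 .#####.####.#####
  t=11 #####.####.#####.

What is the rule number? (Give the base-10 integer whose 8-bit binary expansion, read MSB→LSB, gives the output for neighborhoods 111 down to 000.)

  ### -> #   bit 7 = 1  t=0,i=12
  ##. -> .   bit 6 = 0  t=0,i=15
  #.# -> #   bit 5 = 1  t=0,i=6
  #.. -> #   bit 4 = 1  t=0,i=2
  .## -> #   bit 3 = 1  t=0,i=11
  .#. -> #   bit 2 = 1  t=0,i=1
  ..# -> .   bit 1 = 0  t=0,i=0
  ... -> .   bit 0 = 0  t=0,i=3
  bits 10111100 = 188

188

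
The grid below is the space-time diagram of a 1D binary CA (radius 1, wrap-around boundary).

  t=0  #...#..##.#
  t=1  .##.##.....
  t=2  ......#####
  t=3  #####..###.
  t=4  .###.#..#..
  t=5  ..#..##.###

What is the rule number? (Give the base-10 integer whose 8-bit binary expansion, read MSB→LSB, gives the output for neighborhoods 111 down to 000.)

149

  ###|#  b7=1 t=2,i=7
  ##.|.  b6=0 t=0,i=0
  #.#|.  b5=0 t=0,i=9
  #..|#  b4=1 t=0,i=1
  .##|.  b3=0 t=0,i=7
  .#.|#  b2=1 t=0,i=4
  ..#|.  b1=0 t=0,i=3
  ...|#  b0=1 t=0,i=2
  bits 10010101 = 149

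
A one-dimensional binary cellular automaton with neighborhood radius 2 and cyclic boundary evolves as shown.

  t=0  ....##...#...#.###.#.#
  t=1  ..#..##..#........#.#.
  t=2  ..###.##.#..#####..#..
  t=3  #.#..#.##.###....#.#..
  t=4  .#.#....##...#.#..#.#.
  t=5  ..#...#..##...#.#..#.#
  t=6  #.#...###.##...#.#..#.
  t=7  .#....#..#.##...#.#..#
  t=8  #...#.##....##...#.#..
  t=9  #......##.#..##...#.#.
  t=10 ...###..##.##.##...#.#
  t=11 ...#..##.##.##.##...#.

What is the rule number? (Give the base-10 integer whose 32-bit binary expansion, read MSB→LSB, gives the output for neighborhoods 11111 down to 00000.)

252196499

  [31] ##### => .  t=2,i=14
  [30] ####. => .  t=2,i=15
  [29] ###.# => .  t=0,i=17
  [28] ###.. => .  t=2,i=16
  [27] ##.## => #  t=2,i=5
  [26] ##.#. => #  t=0,i=18
  [25] ##..# => #  t=1,i=7
  [24] ##... => #  t=0,i=6
  [23] #.### => .  t=0,i=15
  [22] #.##. => .  t=2,i=6
  [21] #.#.# => .  t=0,i=19
  [20] #.#.. => .  t=0,i=21
  [19] #..## => #  t=1,i=4
  [18] #..#. => .  t=1,i=8
  [17] #...# => .  t=0,i=7
  [16] #.... => .  t=0,i=1
  [15] .#### => .  t=2,i=13
  [14] .###. => .  t=0,i=16
  [13] .##.# => #  t=2,i=7
  [12] .##.. => #  t=0,i=5
  [11] .#.## => .  t=0,i=14
  [10] .#.#. => #  t=0,i=20
  [9] .#..# => #  t=1,i=3
  [8] .#... => .  t=0,i=0
  [7] ..### => #  t=2,i=2
  [6] ..##. => .  t=0,i=4
  [5] ..#.# => .  t=0,i=13
  [4] ..#.. => #  t=0,i=9
  [3] ...## => .  t=0,i=3
  [2] ...#. => .  t=0,i=8
  [1] ....# => #  t=0,i=2
  [0] ..... => #  t=1,i=12
  bits 00001111000010000011011010010011 = 252196499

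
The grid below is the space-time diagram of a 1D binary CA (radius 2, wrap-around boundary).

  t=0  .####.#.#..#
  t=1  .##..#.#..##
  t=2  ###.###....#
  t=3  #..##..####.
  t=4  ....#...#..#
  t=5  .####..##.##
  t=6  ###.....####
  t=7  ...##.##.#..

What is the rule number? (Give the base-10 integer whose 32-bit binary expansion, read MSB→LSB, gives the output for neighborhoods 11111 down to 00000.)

  ##### -> .   bit 31 = 0  t=6,i=0
  ####. -> .   bit 30 = 0  t=0,i=3
  ###.# -> .   bit 29 = 0  t=0,i=4
  ###.. -> .   bit 28 = 0  t=2,i=6
  ##.## -> #   bit 27 = 1  t=1,i=0
  ##.#. -> #   bit 26 = 1  t=0,i=5
  ##..# -> .   bit 25 = 0  t=1,i=3
  ##... -> #   bit 24 = 1  t=2,i=7
  #.### -> #   bit 23 = 1  t=0,i=1
  #.##. -> #   bit 22 = 1  t=1,i=1
  #.#.# -> .   bit 21 = 0  t=0,i=6
  #.#.. -> .   bit 20 = 0  t=0,i=8
  #..## -> .   bit 19 = 0  t=1,i=9
  #..#. -> #   bit 18 = 1  t=0,i=10
  #...# -> .   bit 17 = 0  t=4,i=6
  #.... -> #   bit 16 = 1  t=2,i=8
  .#### -> #   bit 15 = 1  t=0,i=2
  .###. -> .   bit 14 = 0  t=2,i=5
  .##.# -> #   bit 13 = 1  t=1,i=11
  .##.. -> #   bit 12 = 1  t=1,i=2
  .#.## -> .   bit 11 = 0  t=0,i=0
  .#.#. -> #   bit 10 = 1  t=0,i=7
  .#..# -> .   bit 9 = 0  t=0,i=9
  .#... -> .   bit 8 = 0  t=4,i=0
  ..### -> .   bit 7 = 0  t=2,i=11
  ..##. -> .   bit 6 = 0  t=1,i=10
  ..#.# -> #   bit 5 = 1  t=0,i=11
  ..#.. -> #   bit 4 = 1  t=4,i=4
  ...## -> #   bit 3 = 1  t=2,i=10
  ...#. -> #   bit 2 = 1  t=4,i=3
  ....# -> #   bit 1 = 1  t=2,i=9
  ..... -> .   bit 0 = 0  t=6,i=5
  bits 00001101110001011011010000111110 = 231060542

231060542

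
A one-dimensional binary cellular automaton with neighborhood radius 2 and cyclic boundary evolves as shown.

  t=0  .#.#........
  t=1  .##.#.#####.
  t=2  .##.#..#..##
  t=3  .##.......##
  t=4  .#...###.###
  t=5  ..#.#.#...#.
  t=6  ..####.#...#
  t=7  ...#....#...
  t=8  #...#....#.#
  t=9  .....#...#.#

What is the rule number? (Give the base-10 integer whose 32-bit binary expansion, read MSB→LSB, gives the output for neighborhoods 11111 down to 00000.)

  #####|.  b31=0 t=1,i=8
  ####.|.  b30=0 t=1,i=9
  ###.#|.  b29=0 t=4,i=7
  ###..|#  b28=1 t=1,i=10
  ##.##|.  b27=0 t=2,i=0
  ##.#.|.  b26=0 t=1,i=3
  ##..#|#  b25=1 t=1,i=11
  ##...|.  b24=0 t=3,i=3
  #.###|.  b23=0 t=1,i=6
  #.##.|#  b22=1 t=2,i=1
  #.#.#|#  b21=1 t=1,i=4
  #.#..|.  b20=0 t=0,i=3
  #..##|.  b19=0 t=1,i=0
  #..#.|.  b18=0 t=2,i=6
  #...#|.  b17=0 t=4,i=3
  #....|.  b16=0 t=0,i=5
  .####|#  b15=1 t=1,i=7
  .###.|#  b14=1 t=4,i=6
  .##.#|#  b13=1 t=1,i=2
  .##..|.  b12=0 t=3,i=2
  .#.##|.  b11=0 t=1,i=5
  .#.#.|#  b10=1 t=0,i=2
  .#..#|.  b9=0 t=2,i=5
  .#...|#  b8=1 t=0,i=4
  ..###|.  b7=0 t=4,i=5
  ..##.|#  b6=1 t=1,i=1
  ..#.#|#  b5=1 t=0,i=1
  ..#..|.  b4=0 t=2,i=7
  ...##|#  b3=1 t=3,i=9
  ...#.|.  b2=0 t=0,i=0
  ....#|.  b1=0 t=0,i=11
  .....|#  b0=1 t=0,i=6
  bits 00010010011000001110010101101001 = 308340073

308340073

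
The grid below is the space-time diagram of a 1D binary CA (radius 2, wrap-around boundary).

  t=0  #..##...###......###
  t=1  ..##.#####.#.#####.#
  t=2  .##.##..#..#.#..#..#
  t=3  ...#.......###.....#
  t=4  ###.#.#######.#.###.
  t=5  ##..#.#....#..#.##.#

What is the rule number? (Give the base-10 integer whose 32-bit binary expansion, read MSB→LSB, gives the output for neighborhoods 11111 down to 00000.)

1236944367

  [31] ##### => .  t=1,i=7
  [30] ####. => #  t=0,i=19
  [29] ###.# => .  t=1,i=9
  [28] ###.. => .  t=0,i=0
  [27] ##.## => #  t=1,i=4
  [26] ##.#. => .  t=1,i=10
  [25] ##..# => .  t=0,i=1
  [24] ##... => #  t=0,i=5
  [23] #.### => #  t=1,i=5
  [22] #.##. => .  t=2,i=1
  [21] #.#.# => #  t=1,i=11
  [20] #.#.. => #  t=1,i=19
  [19] #..## => #  t=0,i=2
  [18] #..#. => .  t=2,i=7
  [17] #...# => #  t=0,i=6
  [16] #.... => .  t=0,i=12
  [15] .#### => .  t=0,i=18
  [14] .###. => #  t=0,i=9
  [13] .##.# => .  t=1,i=3
  [12] .##.. => .  t=0,i=4
  [11] .#.## => .  t=1,i=12
  [10] .#.#. => #  t=2,i=12
  [9] .#..# => .  t=1,i=0
  [8] .#... => #  t=3,i=0
  [7] ..### => #  t=0,i=8
  [6] ..##. => #  t=0,i=3
  [5] ..#.# => #  t=2,i=11
  [4] ..#.. => .  t=2,i=8
  [3] ...## => #  t=0,i=7
  [2] ...#. => #  t=3,i=2
  [1] ....# => #  t=0,i=15
  [0] ..... => #  t=0,i=13
  bits 01001001101110100100010111101111 = 1236944367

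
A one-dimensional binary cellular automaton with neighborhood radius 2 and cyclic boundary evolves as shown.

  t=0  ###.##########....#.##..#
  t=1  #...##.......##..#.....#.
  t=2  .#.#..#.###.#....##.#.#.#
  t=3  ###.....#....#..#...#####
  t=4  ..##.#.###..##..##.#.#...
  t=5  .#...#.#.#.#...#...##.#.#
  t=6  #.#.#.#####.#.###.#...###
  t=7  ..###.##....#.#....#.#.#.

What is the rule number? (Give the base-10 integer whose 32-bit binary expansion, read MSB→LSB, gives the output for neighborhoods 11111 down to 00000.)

  [31] ##### => .  t=0,i=6
  [30] ####. => .  t=0,i=1
  [29] ###.# => .  t=0,i=2
  [28] ###.. => #  t=0,i=13
  [27] ##.## => .  t=0,i=3
  [26] ##.#. => .  t=2,i=11
  [25] ##..# => .  t=0,i=22
  [24] ##... => #  t=0,i=14
  [23] #.### => #  t=0,i=4
  [22] #.##. => .  t=0,i=20
  [21] #.#.# => #  t=2,i=1
  [20] #.#.. => .  t=1,i=0
  [19] #..## => #  t=0,i=23
  [18] #..#. => .  t=1,i=16
  [17] #...# => .  t=1,i=2
  [16] #.... => .  t=0,i=15
  [15] .#### => #  t=0,i=0
  [14] .###. => .  t=2,i=9
  [13] .##.# => .  t=2,i=18
  [12] .##.. => .  t=0,i=21
  [11] .#.## => .  t=0,i=19
  [10] .#.#. => #  t=1,i=24
  [9] .#..# => .  t=2,i=4
  [8] .#... => #  t=1,i=1
  [7] ..### => .  t=0,i=24
  [6] ..##. => .  t=1,i=4
  [5] ..#.# => .  t=0,i=18
  [4] ..#.. => #  t=1,i=17
  [3] ...## => #  t=1,i=3
  [2] ...#. => #  t=0,i=17
  [1] ....# => .  t=0,i=16
  [0] ..... => #  t=1,i=8
  bits 00010001101010001000010100011101 = 296256797

296256797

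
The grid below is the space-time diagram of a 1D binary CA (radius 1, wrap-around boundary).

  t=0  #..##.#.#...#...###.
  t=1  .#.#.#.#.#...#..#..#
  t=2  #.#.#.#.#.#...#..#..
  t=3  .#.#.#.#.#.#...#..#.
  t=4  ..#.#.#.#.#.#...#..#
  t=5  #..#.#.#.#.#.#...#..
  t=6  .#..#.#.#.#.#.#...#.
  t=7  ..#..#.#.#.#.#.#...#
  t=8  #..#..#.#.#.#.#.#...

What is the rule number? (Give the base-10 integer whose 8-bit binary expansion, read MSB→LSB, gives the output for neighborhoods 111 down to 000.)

  [7] ### => .  t=0,i=17
  [6] ##. => .  t=0,i=4
  [5] #.# => #  t=0,i=5
  [4] #.. => #  t=0,i=1
  [3] .## => #  t=0,i=3
  [2] .#. => .  t=0,i=0
  [1] ..# => .  t=0,i=2
  [0] ... => .  t=0,i=10
  bits 00111000 = 56

56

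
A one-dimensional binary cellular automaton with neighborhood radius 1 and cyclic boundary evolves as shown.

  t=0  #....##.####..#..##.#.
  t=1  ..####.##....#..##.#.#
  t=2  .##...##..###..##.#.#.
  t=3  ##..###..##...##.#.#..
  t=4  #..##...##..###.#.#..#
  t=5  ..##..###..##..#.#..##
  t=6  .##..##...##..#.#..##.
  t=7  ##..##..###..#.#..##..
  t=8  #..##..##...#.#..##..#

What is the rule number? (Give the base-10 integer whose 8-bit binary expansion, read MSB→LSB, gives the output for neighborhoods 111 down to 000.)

  ###|.  b7=0 t=0,i=9
  ##.|.  b6=0 t=0,i=6
  #.#|#  b5=1 t=0,i=7
  #..|.  b4=0 t=0,i=1
  .##|#  b3=1 t=0,i=5
  .#.|.  b2=0 t=0,i=0
  ..#|#  b1=1 t=0,i=4
  ...|#  b0=1 t=0,i=2
  bits 00101011 = 43

43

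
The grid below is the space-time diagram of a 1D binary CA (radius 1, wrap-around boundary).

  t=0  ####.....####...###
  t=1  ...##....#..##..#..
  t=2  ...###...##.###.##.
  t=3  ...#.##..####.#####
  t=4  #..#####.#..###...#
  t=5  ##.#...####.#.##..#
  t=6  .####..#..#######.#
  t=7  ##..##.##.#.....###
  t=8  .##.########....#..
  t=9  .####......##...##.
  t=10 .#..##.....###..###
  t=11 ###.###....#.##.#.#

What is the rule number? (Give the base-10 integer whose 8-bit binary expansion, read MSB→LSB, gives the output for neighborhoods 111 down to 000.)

  ### -> .   bit 7 = 0  t=0,i=0
  ##. -> #   bit 6 = 1  t=0,i=3
  #.# -> #   bit 5 = 1  t=2,i=11
  #.. -> #   bit 4 = 1  t=0,i=4
  .## -> #   bit 3 = 1  t=0,i=9
  .#. -> #   bit 2 = 1  t=1,i=9
  ..# -> .   bit 1 = 0  t=0,i=8
  ... -> .   bit 0 = 0  t=0,i=5
  bits 01111100 = 124

124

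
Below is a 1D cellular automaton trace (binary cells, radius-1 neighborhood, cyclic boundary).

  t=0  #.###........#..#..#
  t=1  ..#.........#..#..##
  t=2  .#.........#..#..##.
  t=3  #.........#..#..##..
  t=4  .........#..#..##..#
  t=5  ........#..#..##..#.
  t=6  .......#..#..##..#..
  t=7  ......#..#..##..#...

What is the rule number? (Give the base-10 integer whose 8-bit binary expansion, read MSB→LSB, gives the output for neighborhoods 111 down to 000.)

  nb ###: next=.  (t=0,i=3, bit7=0)
  nb ##.: next=.  (t=0,i=0, bit6=0)
  nb #.#: next=.  (t=0,i=1, bit5=0)
  nb #..: next=.  (t=0,i=5, bit4=0)
  nb .##: next=#  (t=0,i=2, bit3=1)
  nb .#.: next=.  (t=0,i=13, bit2=0)
  nb ..#: next=#  (t=0,i=12, bit1=1)
  nb ...: next=.  (t=0,i=6, bit0=0)
  bits 00001010 = 10

10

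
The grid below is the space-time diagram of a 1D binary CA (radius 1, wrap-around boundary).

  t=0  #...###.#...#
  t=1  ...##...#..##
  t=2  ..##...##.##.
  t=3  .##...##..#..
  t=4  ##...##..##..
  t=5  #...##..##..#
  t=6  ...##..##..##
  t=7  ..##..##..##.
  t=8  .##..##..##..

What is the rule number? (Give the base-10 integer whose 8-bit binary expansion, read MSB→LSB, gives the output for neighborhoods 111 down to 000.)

14

  ### -> .   bit 7 = 0  t=0,i=5
  ##. -> .   bit 6 = 0  t=0,i=0
  #.# -> .   bit 5 = 0  t=0,i=7
  #.. -> .   bit 4 = 0  t=0,i=1
  .## -> #   bit 3 = 1  t=0,i=4
  .#. -> #   bit 2 = 1  t=0,i=8
  ..# -> #   bit 1 = 1  t=0,i=3
  ... -> .   bit 0 = 0  t=0,i=2
  bits 00001110 = 14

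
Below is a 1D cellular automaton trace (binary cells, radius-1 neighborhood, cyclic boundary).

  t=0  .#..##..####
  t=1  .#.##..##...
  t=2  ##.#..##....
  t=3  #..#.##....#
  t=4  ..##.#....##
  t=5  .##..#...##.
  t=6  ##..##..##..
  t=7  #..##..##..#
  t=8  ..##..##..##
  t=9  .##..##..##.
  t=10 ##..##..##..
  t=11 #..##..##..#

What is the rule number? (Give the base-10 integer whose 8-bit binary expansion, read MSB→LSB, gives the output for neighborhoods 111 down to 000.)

  ###|.  b7=0 t=0,i=9
  ##.|.  b6=0 t=0,i=5
  #.#|.  b5=0 t=0,i=0
  #..|.  b4=0 t=0,i=2
  .##|#  b3=1 t=0,i=4
  .#.|#  b2=1 t=0,i=1
  ..#|#  b1=1 t=0,i=3
  ...|.  b0=0 t=1,i=10
  bits 00001110 = 14

14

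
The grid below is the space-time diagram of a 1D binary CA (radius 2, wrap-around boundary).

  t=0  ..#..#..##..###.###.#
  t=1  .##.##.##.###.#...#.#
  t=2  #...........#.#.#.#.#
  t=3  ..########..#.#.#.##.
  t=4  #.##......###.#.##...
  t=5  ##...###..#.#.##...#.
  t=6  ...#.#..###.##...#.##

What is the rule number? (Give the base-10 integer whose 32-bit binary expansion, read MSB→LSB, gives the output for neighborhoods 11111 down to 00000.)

574589169

  ##### -> .   bit 31 = 0  t=3,i=4
  ####. -> .   bit 30 = 0  t=3,i=8
  ###.# -> #   bit 29 = 1  t=0,i=14
  ###.. -> .   bit 28 = 0  t=3,i=9
  ##.## -> .   bit 27 = 0  t=0,i=15
  ##.#. -> .   bit 26 = 0  t=0,i=19
  ##..# -> #   bit 25 = 1  t=0,i=10
  ##... -> .   bit 24 = 0  t=2,i=1
  #.### -> .   bit 23 = 0  t=0,i=16
  #.##. -> .   bit 22 = 0  t=1,i=1
  #.#.# -> #   bit 21 = 1  t=1,i=20
  #.#.. -> #   bit 20 = 1  t=0,i=20
  #..## -> #   bit 19 = 1  t=0,i=7
  #..#. -> #   bit 18 = 1  t=0,i=1
  #...# -> #   bit 17 = 1  t=1,i=16
  #.... -> #   bit 16 = 1  t=2,i=2
  .#### -> #   bit 15 = 1  t=3,i=3
  .###. -> .   bit 14 = 0  t=0,i=13
  .##.# -> .   bit 13 = 0  t=1,i=2
  .##.. -> .   bit 12 = 0  t=0,i=9
  .#.## -> #   bit 11 = 1  t=1,i=0
  .#.#. -> .   bit 10 = 0  t=1,i=19
  .#..# -> .   bit 9 = 0  t=0,i=0
  .#... -> .   bit 8 = 0  t=1,i=15
  ..### -> #   bit 7 = 1  t=0,i=12
  ..##. -> #   bit 6 = 1  t=0,i=8
  ..#.# -> #   bit 5 = 1  t=1,i=18
  ..#.. -> #   bit 4 = 1  t=0,i=2
  ...## -> .   bit 3 = 0  t=3,i=1
  ...#. -> .   bit 2 = 0  t=1,i=17
  ....# -> .   bit 1 = 0  t=2,i=10
  ..... -> #   bit 0 = 1  t=2,i=3
  bits 00100010001111111000100011110001 = 574589169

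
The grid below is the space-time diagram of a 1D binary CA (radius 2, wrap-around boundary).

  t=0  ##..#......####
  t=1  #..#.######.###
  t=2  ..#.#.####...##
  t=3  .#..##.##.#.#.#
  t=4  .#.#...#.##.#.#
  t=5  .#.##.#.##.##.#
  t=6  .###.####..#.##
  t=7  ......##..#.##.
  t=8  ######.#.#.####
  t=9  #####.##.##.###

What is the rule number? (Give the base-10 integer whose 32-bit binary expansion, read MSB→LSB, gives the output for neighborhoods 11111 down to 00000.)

  nb #####: next=#  (t=0,i=13, bit31=1)
  nb ####.: next=#  (t=0,i=0, bit30=1)
  nb ###.#: next=.  (t=1,i=10, bit29=0)
  nb ###..: next=.  (t=0,i=1, bit28=0)
  nb ##.##: next=.  (t=1,i=11, bit27=0)
  nb ##.#.: next=#  (t=3,i=9, bit26=1)
  nb ##..#: next=.  (t=0,i=2, bit25=0)
  nb ##...: next=#  (t=2,i=10, bit24=1)
  nb #.###: next=.  (t=1,i=5, bit23=0)
  nb #.##.: next=#  (t=3,i=7, bit22=1)
  nb #.#.#: next=#  (t=2,i=4, bit21=1)
  nb #.#..: next=#  (t=3,i=1, bit20=1)
  nb #..##: next=#  (t=3,i=3, bit19=1)
  nb #..#.: next=#  (t=0,i=3, bit18=1)
  nb #...#: next=.  (t=2,i=11, bit17=0)
  nb #....: next=#  (t=0,i=6, bit16=1)
  nb .####: next=#  (t=0,i=12, bit15=1)
  nb .###.: next=.  (t=6,i=2, bit14=0)
  nb .##.#: next=.  (t=3,i=5, bit13=0)
  nb .##..: next=#  (t=2,i=14, bit12=1)
  nb .#.##: next=#  (t=1,i=4, bit11=1)
  nb .#.#.: next=.  (t=2,i=3, bit10=0)
  nb .#..#: next=.  (t=3,i=2, bit9=0)
  nb .#...: next=#  (t=0,i=5, bit8=1)
  nb ..###: next=.  (t=0,i=11, bit7=0)
  nb ..##.: next=.  (t=2,i=13, bit6=0)
  nb ..#.#: next=.  (t=1,i=3, bit5=0)
  nb ..#..: next=.  (t=0,i=4, bit4=0)
  nb ...##: next=#  (t=0,i=10, bit3=1)
  nb ...#.: next=#  (t=4,i=6, bit2=1)
  nb ....#: next=#  (t=0,i=9, bit1=1)
  nb .....: next=#  (t=0,i=7, bit0=1)
  bits 11000101011111011001100100001111 = 3313342735

3313342735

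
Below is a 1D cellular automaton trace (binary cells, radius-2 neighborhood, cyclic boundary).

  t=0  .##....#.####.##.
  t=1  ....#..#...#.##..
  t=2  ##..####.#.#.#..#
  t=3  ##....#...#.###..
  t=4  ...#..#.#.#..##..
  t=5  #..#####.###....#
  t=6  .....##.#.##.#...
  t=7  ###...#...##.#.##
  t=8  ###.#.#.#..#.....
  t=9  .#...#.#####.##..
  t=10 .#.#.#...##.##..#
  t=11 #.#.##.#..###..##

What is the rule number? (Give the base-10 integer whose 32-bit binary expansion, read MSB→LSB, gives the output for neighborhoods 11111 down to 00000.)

  nb #####: next=#  (t=5,i=5, bit31=1)
  nb ####.: next=#  (t=0,i=11, bit30=1)
  nb ###.#: next=.  (t=0,i=12, bit29=0)
  nb ###..: next=#  (t=2,i=1, bit28=1)
  nb ##.##: next=#  (t=0,i=13, bit27=1)
  nb ##.#.: next=.  (t=2,i=8, bit26=0)
  nb ##..#: next=.  (t=0,i=16, bit25=0)
  nb ##...: next=.  (t=0,i=3, bit24=0)
  nb #.###: next=.  (t=0,i=9, bit23=0)
  nb #.##.: next=#  (t=0,i=14, bit22=1)
  nb #.#.#: next=.  (t=2,i=9, bit21=0)
  nb #.#..: next=#  (t=2,i=13, bit20=1)
  nb #..##: next=.  (t=0,i=0, bit19=0)
  nb #..#.: next=#  (t=1,i=6, bit18=1)
  nb #...#: next=#  (t=1,i=9, bit17=1)
  nb #....: next=#  (t=0,i=4, bit16=1)
  nb .####: next=.  (t=0,i=10, bit15=0)
  nb .###.: next=#  (t=2,i=0, bit14=1)
  nb .##.#: next=#  (t=6,i=6, bit13=1)
  nb .##..: next=.  (t=0,i=2, bit12=0)
  nb .#.##: next=.  (t=0,i=8, bit11=0)
  nb .#.#.: next=#  (t=2,i=10, bit10=1)
  nb .#..#: next=#  (t=1,i=5, bit9=1)
  nb .#...: next=.  (t=1,i=8, bit8=0)
  nb ..###: next=.  (t=2,i=4, bit7=0)
  nb ..##.: next=.  (t=0,i=1, bit6=0)
  nb ..#.#: next=#  (t=0,i=7, bit5=1)
  nb ..#..: next=#  (t=1,i=4, bit4=1)
  nb ...##: next=.  (t=5,i=15, bit3=0)
  nb ...#.: next=.  (t=0,i=6, bit2=0)
  nb ....#: next=.  (t=0,i=5, bit1=0)
  nb .....: next=#  (t=1,i=0, bit0=1)
  bits 11011000010101110110011000110001 = 3629606449

3629606449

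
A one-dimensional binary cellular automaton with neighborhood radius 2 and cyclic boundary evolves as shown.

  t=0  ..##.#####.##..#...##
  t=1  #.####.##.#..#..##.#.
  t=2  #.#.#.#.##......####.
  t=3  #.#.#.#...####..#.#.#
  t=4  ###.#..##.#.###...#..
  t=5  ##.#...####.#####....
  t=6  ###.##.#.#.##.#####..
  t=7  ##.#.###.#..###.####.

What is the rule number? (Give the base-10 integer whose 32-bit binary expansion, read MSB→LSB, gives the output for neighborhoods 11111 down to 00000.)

  [31] ##### => #  t=0,i=7
  [30] ####. => #  t=0,i=8
  [29] ###.# => .  t=0,i=9
  [28] ###.. => #  t=3,i=13
  [27] ##.## => #  t=0,i=4
  [26] ##.#. => #  t=1,i=9
  [25] ##..# => #  t=0,i=0
  [24] ##... => #  t=2,i=10
  [23] #.### => #  t=0,i=5
  [22] #.##. => .  t=0,i=11
  [21] #.#.# => #  t=1,i=0
  [20] #.#.. => .  t=1,i=10
  [19] #..## => .  t=0,i=1
  [18] #..#. => .  t=0,i=14
  [17] #...# => #  t=0,i=17
  [16] #.... => #  t=2,i=11
  [15] .#### => .  t=0,i=6
  [14] .###. => #  t=4,i=1
  [13] .##.# => #  t=0,i=3
  [12] .##.. => .  t=0,i=12
  [11] .#.## => .  t=1,i=1
  [10] .#.#. => .  t=1,i=20
  [9] .#..# => .  t=1,i=11
  [8] .#... => #  t=0,i=16
  [7] ..### => #  t=2,i=16
  [6] ..##. => #  t=0,i=2
  [5] ..#.# => .  t=3,i=16
  [4] ..#.. => .  t=0,i=15
  [3] ...## => .  t=0,i=18
  [2] ...#. => .  t=4,i=17
  [1] ....# => .  t=2,i=14
  [0] ..... => #  t=2,i=12
  bits 11011111101000110110000111000001 = 3752026561

3752026561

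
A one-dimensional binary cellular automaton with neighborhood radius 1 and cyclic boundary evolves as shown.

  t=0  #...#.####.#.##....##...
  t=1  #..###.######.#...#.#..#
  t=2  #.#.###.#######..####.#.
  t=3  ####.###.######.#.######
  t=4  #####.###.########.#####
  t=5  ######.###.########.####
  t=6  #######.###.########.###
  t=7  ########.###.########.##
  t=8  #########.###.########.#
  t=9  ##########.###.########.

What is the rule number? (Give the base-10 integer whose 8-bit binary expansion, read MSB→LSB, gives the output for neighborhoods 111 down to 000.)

230

  ### -> #   bit 7 = 1  t=0,i=7
  ##. -> #   bit 6 = 1  t=0,i=9
  #.# -> #   bit 5 = 1  t=0,i=5
  #.. -> .   bit 4 = 0  t=0,i=1
  .## -> .   bit 3 = 0  t=0,i=6
  .#. -> #   bit 2 = 1  t=0,i=0
  ..# -> #   bit 1 = 1  t=0,i=3
  ... -> .   bit 0 = 0  t=0,i=2
  bits 11100110 = 230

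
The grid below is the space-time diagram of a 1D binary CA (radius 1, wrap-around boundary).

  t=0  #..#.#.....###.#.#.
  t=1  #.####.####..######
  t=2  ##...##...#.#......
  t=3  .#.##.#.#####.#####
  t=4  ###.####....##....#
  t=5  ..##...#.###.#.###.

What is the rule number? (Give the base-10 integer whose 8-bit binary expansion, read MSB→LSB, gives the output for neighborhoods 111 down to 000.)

  [7] ### => .  t=0,i=12
  [6] ##. => #  t=0,i=13
  [5] #.# => #  t=0,i=4
  [4] #.. => .  t=0,i=1
  [3] .## => .  t=0,i=11
  [2] .#. => #  t=0,i=0
  [1] ..# => #  t=0,i=2
  [0] ... => #  t=0,i=7
  bits 01100111 = 103

103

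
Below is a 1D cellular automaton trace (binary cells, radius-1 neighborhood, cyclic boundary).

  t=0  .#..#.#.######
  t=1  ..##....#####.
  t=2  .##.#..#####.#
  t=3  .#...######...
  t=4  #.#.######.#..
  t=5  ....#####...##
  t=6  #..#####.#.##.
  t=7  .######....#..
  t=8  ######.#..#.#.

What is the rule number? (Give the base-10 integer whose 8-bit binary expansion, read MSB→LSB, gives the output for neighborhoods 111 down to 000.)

154

  ### -> #   bit 7 = 1  t=0,i=9
  ##. -> .   bit 6 = 0  t=0,i=13
  #.# -> .   bit 5 = 0  t=0,i=0
  #.. -> #   bit 4 = 1  t=0,i=2
  .## -> #   bit 3 = 1  t=0,i=8
  .#. -> .   bit 2 = 0  t=0,i=1
  ..# -> #   bit 1 = 1  t=0,i=3
  ... -> .   bit 0 = 0  t=1,i=0
  bits 10011010 = 154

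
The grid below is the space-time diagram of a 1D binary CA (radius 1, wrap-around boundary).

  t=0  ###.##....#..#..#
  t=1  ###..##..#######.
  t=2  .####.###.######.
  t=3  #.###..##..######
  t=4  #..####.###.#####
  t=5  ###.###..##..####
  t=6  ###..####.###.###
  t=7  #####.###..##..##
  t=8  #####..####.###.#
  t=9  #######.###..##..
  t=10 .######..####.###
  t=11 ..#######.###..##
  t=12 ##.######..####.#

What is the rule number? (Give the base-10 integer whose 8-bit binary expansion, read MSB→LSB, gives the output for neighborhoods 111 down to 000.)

  ### -> #   bit 7 = 1  t=0,i=0
  ##. -> #   bit 6 = 1  t=0,i=2
  #.# -> .   bit 5 = 0  t=0,i=3
  #.. -> #   bit 4 = 1  t=0,i=6
  .## -> .   bit 3 = 0  t=0,i=4
  .#. -> #   bit 2 = 1  t=0,i=10
  ..# -> #   bit 1 = 1  t=0,i=9
  ... -> .   bit 0 = 0  t=0,i=7
  bits 11010110 = 214

214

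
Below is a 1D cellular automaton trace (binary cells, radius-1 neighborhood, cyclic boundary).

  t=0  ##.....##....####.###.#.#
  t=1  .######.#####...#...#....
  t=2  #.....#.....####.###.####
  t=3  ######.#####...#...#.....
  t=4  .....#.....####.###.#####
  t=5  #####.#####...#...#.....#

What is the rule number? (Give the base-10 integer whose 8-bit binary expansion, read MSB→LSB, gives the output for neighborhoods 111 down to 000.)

83

  [7] ### => .  t=0,i=0
  [6] ##. => #  t=0,i=1
  [5] #.# => .  t=0,i=17
  [4] #.. => #  t=0,i=2
  [3] .## => .  t=0,i=7
  [2] .#. => .  t=0,i=22
  [1] ..# => #  t=0,i=6
  [0] ... => #  t=0,i=3
  bits 01010011 = 83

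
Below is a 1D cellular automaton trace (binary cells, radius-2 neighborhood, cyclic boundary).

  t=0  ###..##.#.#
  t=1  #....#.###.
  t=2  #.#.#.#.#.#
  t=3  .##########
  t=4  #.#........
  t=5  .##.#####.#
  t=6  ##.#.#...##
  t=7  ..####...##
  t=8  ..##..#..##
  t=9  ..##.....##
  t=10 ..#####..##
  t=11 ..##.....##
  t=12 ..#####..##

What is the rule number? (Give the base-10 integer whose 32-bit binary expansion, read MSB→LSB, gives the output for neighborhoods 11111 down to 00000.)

  #####|.  b31=0 t=3,i=3
  ####.|.  b30=0 t=0,i=1
  ###.#|.  b29=0 t=1,i=9
  ###..|.  b28=0 t=0,i=2
  ##.##|#  b27=1 t=3,i=0
  ##.#.|#  b26=1 t=0,i=7
  ##..#|.  b25=0 t=0,i=3
  ##...|#  b24=1 t=7,i=6
  #.###|.  b23=0 t=0,i=10
  #.##.|#  b22=1 t=2,i=10
  #.#.#|#  b21=1 t=0,i=8
  #.#..|#  b20=1 t=1,i=0
  #..##|.  b19=0 t=0,i=4
  #..#.|.  b18=0 t=8,i=5
  #...#|.  b17=0 t=6,i=7
  #....|#  b16=1 t=1,i=2
  .####|#  b15=1 t=0,i=0
  .###.|#  b14=1 t=1,i=8
  .##.#|.  b13=0 t=0,i=6
  .##..|#  b12=1 t=7,i=10
  .#.##|#  b11=1 t=0,i=9
  .#.#.|#  b10=1 t=2,i=3
  .#..#|.  b9=0 t=8,i=7
  .#...|.  b8=0 t=1,i=1
  ..###|#  b7=1 t=6,i=9
  ..##.|#  b6=1 t=0,i=5
  ..#.#|.  b5=0 t=1,i=5
  ..#..|.  b4=0 t=8,i=6
  ...##|.  b3=0 t=6,i=8
  ...#.|#  b2=1 t=1,i=4
  ....#|.  b1=0 t=1,i=3
  .....|#  b0=1 t=4,i=5
  bits 00001101011100011101110011000101 = 225565893

225565893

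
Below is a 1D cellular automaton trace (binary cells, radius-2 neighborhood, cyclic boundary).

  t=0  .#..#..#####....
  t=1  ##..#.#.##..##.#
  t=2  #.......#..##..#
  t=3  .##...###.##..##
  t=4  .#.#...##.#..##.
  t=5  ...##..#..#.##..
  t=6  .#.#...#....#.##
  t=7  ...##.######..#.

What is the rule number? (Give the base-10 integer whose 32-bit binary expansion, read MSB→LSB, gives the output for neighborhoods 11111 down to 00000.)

  #####|#  b31=1 t=0,i=9
  ####.|.  b30=0 t=0,i=10
  ###.#|#  b29=1 t=3,i=8
  ###..|.  b28=0 t=0,i=11
  ##.##|.  b27=0 t=1,i=14
  ##.#.|.  b26=0 t=4,i=9
  ##..#|.  b25=0 t=1,i=2
  ##...|#  b24=1 t=0,i=12
  #.###|#  b23=1 t=1,i=15
  #.##.|#  b22=1 t=1,i=8
  #.#.#|.  b21=0 t=1,i=6
  #.#..|#  b20=1 t=4,i=3
  #..##|#  b19=1 t=0,i=6
  #..#.|.  b18=0 t=0,i=3
  #...#|.  b17=0 t=3,i=4
  #....|#  b16=1 t=0,i=13
  .####|#  b15=1 t=0,i=8
  .###.|#  b14=1 t=1,i=0
  .##.#|.  b13=0 t=1,i=13
  .##..|.  b12=0 t=1,i=9
  .#.##|.  b11=0 t=1,i=7
  .#.#.|.  b10=0 t=1,i=5
  .#..#|.  b9=0 t=0,i=2
  .#...|#  b8=1 t=4,i=4
  ..###|.  b7=0 t=0,i=7
  ..##.|#  b6=1 t=1,i=12
  ..#.#|.  b5=0 t=1,i=4
  ..#..|#  b4=1 t=0,i=1
  ...##|.  b3=0 t=3,i=5
  ...#.|#  b2=1 t=0,i=0
  ....#|#  b1=1 t=0,i=15
  .....|.  b0=0 t=0,i=14
  bits 10100001110110011100000101010110 = 2715402582

2715402582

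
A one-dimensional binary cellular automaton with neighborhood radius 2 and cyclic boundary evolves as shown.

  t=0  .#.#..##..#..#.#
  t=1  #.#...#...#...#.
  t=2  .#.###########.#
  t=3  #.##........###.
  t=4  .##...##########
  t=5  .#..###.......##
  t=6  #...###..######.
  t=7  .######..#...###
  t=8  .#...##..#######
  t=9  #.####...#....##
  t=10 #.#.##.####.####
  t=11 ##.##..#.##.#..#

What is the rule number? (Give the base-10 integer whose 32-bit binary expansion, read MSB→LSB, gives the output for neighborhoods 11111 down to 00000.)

  ##### -> .   bit 31 = 0  t=2,i=5
  ####. -> #   bit 30 = 1  t=2,i=12
  ###.# -> #   bit 29 = 1  t=2,i=13
  ###.. -> #   bit 28 = 1  t=5,i=6
  ##.## -> .   bit 27 = 0  t=4,i=0
  ##.#. -> #   bit 26 = 1  t=2,i=14
  ##..# -> .   bit 25 = 0  t=0,i=8
  ##... -> .   bit 24 = 0  t=3,i=4
  #.### -> #   bit 23 = 1  t=2,i=3
  #.##. -> #   bit 22 = 1  t=3,i=2
  #.#.# -> .   bit 21 = 0  t=0,i=1
  #.#.. -> .   bit 20 = 0  t=0,i=3
  #..## -> .   bit 19 = 0  t=0,i=5
  #..#. -> .   bit 18 = 0  t=0,i=9
  #...# -> #   bit 17 = 1  t=1,i=4
  #.... -> .   bit 16 = 0  t=3,i=5
  .#### -> .   bit 15 = 0  t=2,i=4
  .###. -> #   bit 14 = 1  t=3,i=13
  .##.# -> .   bit 13 = 0  t=5,i=15
  .##.. -> .   bit 12 = 0  t=0,i=7
  .#.## -> #   bit 11 = 1  t=2,i=2
  .#.#. -> #   bit 10 = 1  t=0,i=0
  .#..# -> .   bit 9 = 0  t=0,i=4
  .#... -> #   bit 8 = 1  t=1,i=3
  ..### -> #   bit 7 = 1  t=3,i=12
  ..##. -> #   bit 6 = 1  t=0,i=6
  ..#.# -> .   bit 5 = 0  t=0,i=13
  ..#.. -> #   bit 4 = 1  t=0,i=10
  ...## -> #   bit 3 = 1  t=3,i=11
  ...#. -> #   bit 2 = 1  t=1,i=5
  ....# -> #   bit 1 = 1  t=3,i=10
  ..... -> #   bit 0 = 1  t=3,i=6
  bits 01110100110000100100110111011111 = 1958890975

1958890975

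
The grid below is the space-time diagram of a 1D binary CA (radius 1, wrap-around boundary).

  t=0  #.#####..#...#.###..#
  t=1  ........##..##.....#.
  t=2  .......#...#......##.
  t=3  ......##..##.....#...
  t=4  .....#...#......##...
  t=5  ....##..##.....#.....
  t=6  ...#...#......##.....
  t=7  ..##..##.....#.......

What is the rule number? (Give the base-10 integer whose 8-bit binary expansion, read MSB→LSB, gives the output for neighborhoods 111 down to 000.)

6

  [7] ### => .  t=0,i=3
  [6] ##. => .  t=0,i=0
  [5] #.# => .  t=0,i=1
  [4] #.. => .  t=0,i=7
  [3] .## => .  t=0,i=2
  [2] .#. => #  t=0,i=9
  [1] ..# => #  t=0,i=8
  [0] ... => .  t=0,i=11
  bits 00000110 = 6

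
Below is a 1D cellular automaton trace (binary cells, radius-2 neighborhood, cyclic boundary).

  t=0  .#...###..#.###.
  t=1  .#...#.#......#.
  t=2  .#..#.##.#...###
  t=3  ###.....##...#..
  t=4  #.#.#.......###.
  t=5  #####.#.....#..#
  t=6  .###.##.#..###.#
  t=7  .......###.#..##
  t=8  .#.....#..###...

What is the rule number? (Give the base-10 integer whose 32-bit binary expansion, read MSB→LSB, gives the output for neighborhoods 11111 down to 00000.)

3559982740

  #####|#  b31=1 t=5,i=1
  ####.|#  b30=1 t=5,i=3
  ###.#|.  b29=0 t=2,i=15
  ###..|#  b28=1 t=0,i=7
  ##.##|.  b27=0 t=6,i=4
  ##.#.|#  b26=1 t=2,i=0
  ##..#|.  b25=0 t=0,i=8
  ##...|.  b24=0 t=3,i=3
  #.###|.  b23=0 t=0,i=12
  #.##.|.  b22=0 t=2,i=6
  #.#.#|#  b21=1 t=4,i=0
  #.#..|#  b20=1 t=1,i=7
  #..##|.  b19=0 t=3,i=15
  #..#.|.  b18=0 t=0,i=0
  #...#|.  b17=0 t=0,i=3
  #....|#  b16=1 t=1,i=9
  .####|.  b15=0 t=5,i=0
  .###.|.  b14=0 t=0,i=6
  .##.#|.  b13=0 t=2,i=7
  .##..|.  b12=0 t=3,i=9
  .#.##|.  b11=0 t=0,i=11
  .#.#.|#  b10=1 t=1,i=6
  .#..#|#  b9=1 t=1,i=15
  .#...|.  b8=0 t=0,i=2
  ..###|#  b7=1 t=0,i=5
  ..##.|.  b6=0 t=3,i=8
  ..#.#|.  b5=0 t=0,i=10
  ..#..|#  b4=1 t=0,i=1
  ...##|.  b3=0 t=0,i=4
  ...#.|#  b2=1 t=1,i=4
  ....#|.  b1=0 t=1,i=12
  .....|.  b0=0 t=1,i=10
  bits 11010100001100010000011010010100 = 3559982740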